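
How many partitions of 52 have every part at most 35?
p(52, parts ≤ 35) = 280674

Use the recurrence p(n, m) = p(n, m−1) + p(n−m, m): either the largest part is < m (count p(n, m−1)) or the largest part is exactly m (remove one copy of m, count p(n−m, m)). With p(0, ·) = 1 this gives p(52, parts ≤ 35) = 280674. (By conjugating Young diagrams, this also counts partitions of 52 into at most 35 parts.)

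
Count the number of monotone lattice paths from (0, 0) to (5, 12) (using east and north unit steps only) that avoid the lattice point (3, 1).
Number of paths = 5876

Total paths from (0, 0) to (5, 12): C(17, 5) = 6188. Paths through (3, 1): (paths (0, 0) → (3, 1)) × (paths (3, 1) → (5, 12)) = C(4, 3) · C(13, 2) = 4 · 78 = 312. Avoidance count = 6188 − 312 = 5876.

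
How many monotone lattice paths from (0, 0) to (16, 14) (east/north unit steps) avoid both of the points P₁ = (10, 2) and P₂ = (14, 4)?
Number of paths = 144060831

Inclusion–exclusion. Total paths: C(30, 16) = 145422675. Through P₁: C(12, 10)·C(18, 6) = 1225224. Through P₂: C(18, 14)·C(12, 2) = 201960. Since P₁ is strictly southwest of P₂, a monotone path through both must visit P₁ then P₂; paths through both = C(12, 10)·C(6, 4)·C(12, 2) = 65340. Avoid both = 145422675 − 1225224 − 201960 + 65340 = 144060831.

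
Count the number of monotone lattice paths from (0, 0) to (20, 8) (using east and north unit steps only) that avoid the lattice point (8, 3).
Number of paths = 2087085

Total paths from (0, 0) to (20, 8): C(28, 20) = 3108105. Paths through (8, 3): (paths (0, 0) → (8, 3)) × (paths (8, 3) → (20, 8)) = C(11, 8) · C(17, 12) = 165 · 6188 = 1021020. Avoidance count = 3108105 − 1021020 = 2087085.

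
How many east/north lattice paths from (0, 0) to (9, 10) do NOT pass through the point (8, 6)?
Number of paths = 77363

Total paths from (0, 0) to (9, 10): C(19, 9) = 92378. Paths through (8, 6): (paths (0, 0) → (8, 6)) × (paths (8, 6) → (9, 10)) = C(14, 8) · C(5, 1) = 3003 · 5 = 15015. Avoidance count = 92378 − 15015 = 77363.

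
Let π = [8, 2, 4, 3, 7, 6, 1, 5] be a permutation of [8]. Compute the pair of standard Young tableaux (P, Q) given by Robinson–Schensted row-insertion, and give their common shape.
P = [1, 3, 5] / [2, 6] / [4, 7] / [8];  Q = [1, 3, 5] / [2, 6] / [4, 8] / [7];  common shape = (3, 2, 2, 1)

Row-insert the values π_1, π_2, … into P one at a time, bumping the leftmost entry strictly greater than the inserted value down to the next row. The recording tableau Q records, in position (i, j), the step at which that cell was added to P.
  Insert 8 (step 1): P = [8];  Q = [1]
  Insert 2 (step 2): P = [2] / [8];  Q = [1] / [2]
  Insert 4 (step 3): P = [2, 4] / [8];  Q = [1, 3] / [2]
  Insert 3 (step 4): P = [2, 3] / [4] / [8];  Q = [1, 3] / [2] / [4]
  Insert 7 (step 5): P = [2, 3, 7] / [4] / [8];  Q = [1, 3, 5] / [2] / [4]
  Insert 6 (step 6): P = [2, 3, 6] / [4, 7] / [8];  Q = [1, 3, 5] / [2, 6] / [4]
  Insert 1 (step 7): P = [1, 3, 6] / [2, 7] / [4] / [8];  Q = [1, 3, 5] / [2, 6] / [4] / [7]
  Insert 5 (step 8): P = [1, 3, 5] / [2, 6] / [4, 7] / [8];  Q = [1, 3, 5] / [2, 6] / [4, 8] / [7]
Final shape: (3, 2, 2, 1).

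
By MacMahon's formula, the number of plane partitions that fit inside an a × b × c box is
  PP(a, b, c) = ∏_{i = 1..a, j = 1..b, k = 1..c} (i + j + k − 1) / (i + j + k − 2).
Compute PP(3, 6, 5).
PP(3, 6, 5) = 3737448

Evaluate the triple product over i = 1..3, j = 1..6, k = 1..5. The factors are (2/1) · (3/2) · (4/3) · (5/4) · (6/5) · (3/2) · (4/3) · (5/4) · … (90 factors total). The numerators and denominators telescope so the product is an integer; carrying out the multiplication exactly gives PP(3, 6, 5) = 3737448.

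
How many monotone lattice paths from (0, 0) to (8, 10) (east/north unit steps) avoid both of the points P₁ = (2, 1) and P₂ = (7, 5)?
Number of paths = 26259

Inclusion–exclusion. Total paths: C(18, 8) = 43758. Through P₁: C(3, 2)·C(15, 6) = 15015. Through P₂: C(12, 7)·C(6, 1) = 4752. Since P₁ is strictly southwest of P₂, a monotone path through both must visit P₁ then P₂; paths through both = C(3, 2)·C(9, 5)·C(6, 1) = 2268. Avoid both = 43758 − 15015 − 4752 + 2268 = 26259.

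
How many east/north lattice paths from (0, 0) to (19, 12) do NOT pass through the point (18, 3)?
Number of paths = 141107225

Total paths from (0, 0) to (19, 12): C(31, 19) = 141120525. Paths through (18, 3): (paths (0, 0) → (18, 3)) × (paths (18, 3) → (19, 12)) = C(21, 18) · C(10, 1) = 1330 · 10 = 13300. Avoidance count = 141120525 − 13300 = 141107225.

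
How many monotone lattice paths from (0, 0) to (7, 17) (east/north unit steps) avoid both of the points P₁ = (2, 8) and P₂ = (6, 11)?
Number of paths = 180407

Inclusion–exclusion. Total paths: C(24, 7) = 346104. Through P₁: C(10, 2)·C(14, 5) = 90090. Through P₂: C(17, 6)·C(7, 1) = 86632. Since P₁ is strictly southwest of P₂, a monotone path through both must visit P₁ then P₂; paths through both = C(10, 2)·C(7, 4)·C(7, 1) = 11025. Avoid both = 346104 − 90090 − 86632 + 11025 = 180407.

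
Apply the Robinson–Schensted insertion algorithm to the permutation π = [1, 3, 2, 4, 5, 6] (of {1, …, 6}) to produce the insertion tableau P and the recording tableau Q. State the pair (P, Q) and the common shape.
P = [1, 2, 4, 5, 6] / [3];  Q = [1, 2, 4, 5, 6] / [3];  common shape = (5, 1)

Row-insert the values π_1, π_2, … into P one at a time, bumping the leftmost entry strictly greater than the inserted value down to the next row. The recording tableau Q records, in position (i, j), the step at which that cell was added to P.
  Insert 1 (step 1): P = [1];  Q = [1]
  Insert 3 (step 2): P = [1, 3];  Q = [1, 2]
  Insert 2 (step 3): P = [1, 2] / [3];  Q = [1, 2] / [3]
  Insert 4 (step 4): P = [1, 2, 4] / [3];  Q = [1, 2, 4] / [3]
  Insert 5 (step 5): P = [1, 2, 4, 5] / [3];  Q = [1, 2, 4, 5] / [3]
  Insert 6 (step 6): P = [1, 2, 4, 5, 6] / [3];  Q = [1, 2, 4, 5, 6] / [3]
Final shape: (5, 1).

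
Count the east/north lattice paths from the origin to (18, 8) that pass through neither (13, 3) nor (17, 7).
Number of paths = 807347

Inclusion–exclusion. Total paths: C(26, 18) = 1562275. Through P₁: C(16, 13)·C(10, 5) = 141120. Through P₂: C(24, 17)·C(2, 1) = 692208. Since P₁ is strictly southwest of P₂, a monotone path through both must visit P₁ then P₂; paths through both = C(16, 13)·C(8, 4)·C(2, 1) = 78400. Avoid both = 1562275 − 141120 − 692208 + 78400 = 807347.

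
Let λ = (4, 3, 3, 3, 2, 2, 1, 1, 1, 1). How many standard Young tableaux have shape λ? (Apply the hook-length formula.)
# SYT of shape (4, 3, 3, 3, 2, 2, 1, 1, 1, 1) = 68372640

Hook-length formula: f^λ = n! / Π hook(c), product over all cells c of the Young diagram. For λ = (4, 3, 3, 3, 2, 2, 1, 1, 1, 1), n = 21 boxes. Hook lengths by row (left-to-right, top-to-bottom): [13, 8, 5, 1]; [11, 6, 3]; [10, 5, 2]; [9, 4, 1]; [7, 2]; [6, 1]; [4]; [3]; [2]; [1]. Product of hooks = 747242496000. So f^λ = 21! / 747242496000 = 51090942171709440000 / 747242496000 = 68372640.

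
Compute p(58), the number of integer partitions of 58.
p(58) = 715220

Compute p(n) via the recurrence p(n, m) = p(n, m−1) + p(n−m, m), where p(n, m) counts partitions of n with all parts ≤ m and p(n) = p(n, n). The base cases are p(0, m) = 1 and p(n, 0) = 0 for n > 0. Filling the table yields p(58) = 715220. (Euler's pentagonal recurrence is an alternative.)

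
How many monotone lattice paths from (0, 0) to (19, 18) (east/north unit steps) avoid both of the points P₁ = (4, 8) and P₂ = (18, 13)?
Number of paths = 14851612410

Inclusion–exclusion. Total paths: C(37, 19) = 17672631900. Through P₁: C(12, 4)·C(25, 15) = 1618036200. Through P₂: C(31, 18)·C(6, 1) = 1237518450. Since P₁ is strictly southwest of P₂, a monotone path through both must visit P₁ then P₂; paths through both = C(12, 4)·C(19, 14)·C(6, 1) = 34535160. Avoid both = 17672631900 − 1618036200 − 1237518450 + 34535160 = 14851612410.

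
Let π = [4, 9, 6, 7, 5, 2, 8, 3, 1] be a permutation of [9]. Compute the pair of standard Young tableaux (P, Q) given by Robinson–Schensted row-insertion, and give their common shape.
P = [1, 3, 7, 8] / [2, 5] / [4] / [6] / [9];  Q = [1, 2, 4, 7] / [3, 8] / [5] / [6] / [9];  common shape = (4, 2, 1, 1, 1)

Row-insert the values π_1, π_2, … into P one at a time, bumping the leftmost entry strictly greater than the inserted value down to the next row. The recording tableau Q records, in position (i, j), the step at which that cell was added to P.
  Insert 4 (step 1): P = [4];  Q = [1]
  Insert 9 (step 2): P = [4, 9];  Q = [1, 2]
  Insert 6 (step 3): P = [4, 6] / [9];  Q = [1, 2] / [3]
  Insert 7 (step 4): P = [4, 6, 7] / [9];  Q = [1, 2, 4] / [3]
  Insert 5 (step 5): P = [4, 5, 7] / [6] / [9];  Q = [1, 2, 4] / [3] / [5]
  Insert 2 (step 6): P = [2, 5, 7] / [4] / [6] / [9];  Q = [1, 2, 4] / [3] / [5] / [6]
  Insert 8 (step 7): P = [2, 5, 7, 8] / [4] / [6] / [9];  Q = [1, 2, 4, 7] / [3] / [5] / [6]
  Insert 3 (step 8): P = [2, 3, 7, 8] / [4, 5] / [6] / [9];  Q = [1, 2, 4, 7] / [3, 8] / [5] / [6]
  Insert 1 (step 9): P = [1, 3, 7, 8] / [2, 5] / [4] / [6] / [9];  Q = [1, 2, 4, 7] / [3, 8] / [5] / [6] / [9]
Final shape: (4, 2, 1, 1, 1).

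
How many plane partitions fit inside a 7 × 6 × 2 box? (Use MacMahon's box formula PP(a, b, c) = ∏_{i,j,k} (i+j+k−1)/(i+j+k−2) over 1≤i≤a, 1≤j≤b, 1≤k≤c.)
PP(7, 6, 2) = 736164

Evaluate the triple product over i = 1..7, j = 1..6, k = 1..2. The factors are (2/1) · (3/2) · (3/2) · (4/3) · (4/3) · (5/4) · (5/4) · (6/5) · … (84 factors total). The numerators and denominators telescope so the product is an integer; carrying out the multiplication exactly gives PP(7, 6, 2) = 736164.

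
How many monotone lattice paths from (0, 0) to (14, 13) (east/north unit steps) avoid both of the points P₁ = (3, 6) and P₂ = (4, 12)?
Number of paths = 17371532

Inclusion–exclusion. Total paths: C(27, 14) = 20058300. Through P₁: C(9, 3)·C(18, 11) = 2673216. Through P₂: C(16, 4)·C(11, 10) = 20020. Since P₁ is strictly southwest of P₂, a monotone path through both must visit P₁ then P₂; paths through both = C(9, 3)·C(7, 1)·C(11, 10) = 6468. Avoid both = 20058300 − 2673216 − 20020 + 6468 = 17371532.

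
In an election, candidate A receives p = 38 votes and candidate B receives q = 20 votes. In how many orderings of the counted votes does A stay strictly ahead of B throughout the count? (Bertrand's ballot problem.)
Strict-lead orderings = 573285572389530

Total orderings of the 58 votes with 38 for A: C(58, 38) = 1847253511032930. By the Bertrand ballot formula (Cycle Lemma / reflection principle), the number of orderings in which A is strictly ahead of B throughout is (p − q)/(p + q) · C(p + q, p) = (38 − 20)/(38 + 20) · 1847253511032930 = 573285572389530.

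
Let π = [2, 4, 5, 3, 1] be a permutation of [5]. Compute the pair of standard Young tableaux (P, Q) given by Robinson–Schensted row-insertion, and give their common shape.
P = [1, 3, 5] / [2] / [4];  Q = [1, 2, 3] / [4] / [5];  common shape = (3, 1, 1)

Row-insert the values π_1, π_2, … into P one at a time, bumping the leftmost entry strictly greater than the inserted value down to the next row. The recording tableau Q records, in position (i, j), the step at which that cell was added to P.
  Insert 2 (step 1): P = [2];  Q = [1]
  Insert 4 (step 2): P = [2, 4];  Q = [1, 2]
  Insert 5 (step 3): P = [2, 4, 5];  Q = [1, 2, 3]
  Insert 3 (step 4): P = [2, 3, 5] / [4];  Q = [1, 2, 3] / [4]
  Insert 1 (step 5): P = [1, 3, 5] / [2] / [4];  Q = [1, 2, 3] / [4] / [5]
Final shape: (3, 1, 1).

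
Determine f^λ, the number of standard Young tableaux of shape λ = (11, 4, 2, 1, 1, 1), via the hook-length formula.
# SYT of shape (11, 4, 2, 1, 1, 1) = 14549535

Hook-length formula: f^λ = n! / Π hook(c), product over all cells c of the Young diagram. For λ = (11, 4, 2, 1, 1, 1), n = 20 boxes. Hook lengths by row (left-to-right, top-to-bottom): [16, 12, 10, 9, 7, 6, 5, 4, 3, 2, 1]; [8, 4, 2, 1]; [5, 1]; [3]; [2]; [1]. Product of hooks = 167215104000. So f^λ = 20! / 167215104000 = 2432902008176640000 / 167215104000 = 14549535.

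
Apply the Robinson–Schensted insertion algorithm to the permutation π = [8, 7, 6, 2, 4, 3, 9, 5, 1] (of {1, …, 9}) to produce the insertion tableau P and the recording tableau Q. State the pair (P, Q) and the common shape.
P = [1, 3, 5] / [2, 9] / [4] / [6] / [7] / [8];  Q = [1, 5, 7] / [2, 8] / [3] / [4] / [6] / [9];  common shape = (3, 2, 1, 1, 1, 1)

Row-insert the values π_1, π_2, … into P one at a time, bumping the leftmost entry strictly greater than the inserted value down to the next row. The recording tableau Q records, in position (i, j), the step at which that cell was added to P.
  Insert 8 (step 1): P = [8];  Q = [1]
  Insert 7 (step 2): P = [7] / [8];  Q = [1] / [2]
  Insert 6 (step 3): P = [6] / [7] / [8];  Q = [1] / [2] / [3]
  Insert 2 (step 4): P = [2] / [6] / [7] / [8];  Q = [1] / [2] / [3] / [4]
  Insert 4 (step 5): P = [2, 4] / [6] / [7] / [8];  Q = [1, 5] / [2] / [3] / [4]
  Insert 3 (step 6): P = [2, 3] / [4] / [6] / [7] / [8];  Q = [1, 5] / [2] / [3] / [4] / [6]
  Insert 9 (step 7): P = [2, 3, 9] / [4] / [6] / [7] / [8];  Q = [1, 5, 7] / [2] / [3] / [4] / [6]
  Insert 5 (step 8): P = [2, 3, 5] / [4, 9] / [6] / [7] / [8];  Q = [1, 5, 7] / [2, 8] / [3] / [4] / [6]
  Insert 1 (step 9): P = [1, 3, 5] / [2, 9] / [4] / [6] / [7] / [8];  Q = [1, 5, 7] / [2, 8] / [3] / [4] / [6] / [9]
Final shape: (3, 2, 1, 1, 1, 1).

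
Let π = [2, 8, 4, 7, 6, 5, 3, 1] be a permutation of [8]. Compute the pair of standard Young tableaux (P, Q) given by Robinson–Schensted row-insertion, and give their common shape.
P = [1, 3, 5] / [2] / [4] / [6] / [7] / [8];  Q = [1, 2, 4] / [3] / [5] / [6] / [7] / [8];  common shape = (3, 1, 1, 1, 1, 1)

Row-insert the values π_1, π_2, … into P one at a time, bumping the leftmost entry strictly greater than the inserted value down to the next row. The recording tableau Q records, in position (i, j), the step at which that cell was added to P.
  Insert 2 (step 1): P = [2];  Q = [1]
  Insert 8 (step 2): P = [2, 8];  Q = [1, 2]
  Insert 4 (step 3): P = [2, 4] / [8];  Q = [1, 2] / [3]
  Insert 7 (step 4): P = [2, 4, 7] / [8];  Q = [1, 2, 4] / [3]
  Insert 6 (step 5): P = [2, 4, 6] / [7] / [8];  Q = [1, 2, 4] / [3] / [5]
  Insert 5 (step 6): P = [2, 4, 5] / [6] / [7] / [8];  Q = [1, 2, 4] / [3] / [5] / [6]
  Insert 3 (step 7): P = [2, 3, 5] / [4] / [6] / [7] / [8];  Q = [1, 2, 4] / [3] / [5] / [6] / [7]
  Insert 1 (step 8): P = [1, 3, 5] / [2] / [4] / [6] / [7] / [8];  Q = [1, 2, 4] / [3] / [5] / [6] / [7] / [8]
Final shape: (3, 1, 1, 1, 1, 1).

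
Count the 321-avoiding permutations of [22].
C_22 = 91482563640

These 321-avoiding permutations are counted by the Catalan number C_n = (1/(n + 1)) · C(2n, n). For n = 22: C_22 = (1/23) · C(44, 22) = 2104098963720/23 = 91482563640.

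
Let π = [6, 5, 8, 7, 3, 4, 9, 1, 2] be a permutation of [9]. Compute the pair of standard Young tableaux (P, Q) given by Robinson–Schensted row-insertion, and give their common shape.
P = [1, 2, 9] / [3, 4] / [5, 7] / [6, 8];  Q = [1, 3, 7] / [2, 4] / [5, 6] / [8, 9];  common shape = (3, 2, 2, 2)

Row-insert the values π_1, π_2, … into P one at a time, bumping the leftmost entry strictly greater than the inserted value down to the next row. The recording tableau Q records, in position (i, j), the step at which that cell was added to P.
  Insert 6 (step 1): P = [6];  Q = [1]
  Insert 5 (step 2): P = [5] / [6];  Q = [1] / [2]
  Insert 8 (step 3): P = [5, 8] / [6];  Q = [1, 3] / [2]
  Insert 7 (step 4): P = [5, 7] / [6, 8];  Q = [1, 3] / [2, 4]
  Insert 3 (step 5): P = [3, 7] / [5, 8] / [6];  Q = [1, 3] / [2, 4] / [5]
  Insert 4 (step 6): P = [3, 4] / [5, 7] / [6, 8];  Q = [1, 3] / [2, 4] / [5, 6]
  Insert 9 (step 7): P = [3, 4, 9] / [5, 7] / [6, 8];  Q = [1, 3, 7] / [2, 4] / [5, 6]
  Insert 1 (step 8): P = [1, 4, 9] / [3, 7] / [5, 8] / [6];  Q = [1, 3, 7] / [2, 4] / [5, 6] / [8]
  Insert 2 (step 9): P = [1, 2, 9] / [3, 4] / [5, 7] / [6, 8];  Q = [1, 3, 7] / [2, 4] / [5, 6] / [8, 9]
Final shape: (3, 2, 2, 2).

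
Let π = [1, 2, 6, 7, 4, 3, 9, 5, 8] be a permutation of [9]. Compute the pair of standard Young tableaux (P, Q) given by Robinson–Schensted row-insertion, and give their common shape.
P = [1, 2, 3, 5, 8] / [4, 7, 9] / [6];  Q = [1, 2, 3, 4, 7] / [5, 8, 9] / [6];  common shape = (5, 3, 1)

Row-insert the values π_1, π_2, … into P one at a time, bumping the leftmost entry strictly greater than the inserted value down to the next row. The recording tableau Q records, in position (i, j), the step at which that cell was added to P.
  Insert 1 (step 1): P = [1];  Q = [1]
  Insert 2 (step 2): P = [1, 2];  Q = [1, 2]
  Insert 6 (step 3): P = [1, 2, 6];  Q = [1, 2, 3]
  Insert 7 (step 4): P = [1, 2, 6, 7];  Q = [1, 2, 3, 4]
  Insert 4 (step 5): P = [1, 2, 4, 7] / [6];  Q = [1, 2, 3, 4] / [5]
  Insert 3 (step 6): P = [1, 2, 3, 7] / [4] / [6];  Q = [1, 2, 3, 4] / [5] / [6]
  Insert 9 (step 7): P = [1, 2, 3, 7, 9] / [4] / [6];  Q = [1, 2, 3, 4, 7] / [5] / [6]
  Insert 5 (step 8): P = [1, 2, 3, 5, 9] / [4, 7] / [6];  Q = [1, 2, 3, 4, 7] / [5, 8] / [6]
  Insert 8 (step 9): P = [1, 2, 3, 5, 8] / [4, 7, 9] / [6];  Q = [1, 2, 3, 4, 7] / [5, 8, 9] / [6]
Final shape: (5, 3, 1).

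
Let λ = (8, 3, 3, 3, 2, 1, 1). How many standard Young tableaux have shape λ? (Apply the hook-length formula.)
# SYT of shape (8, 3, 3, 3, 2, 1, 1) = 317444400

Hook-length formula: f^λ = n! / Π hook(c), product over all cells c of the Young diagram. For λ = (8, 3, 3, 3, 2, 1, 1), n = 21 boxes. Hook lengths by row (left-to-right, top-to-bottom): [14, 11, 9, 5, 4, 3, 2, 1]; [8, 5, 3]; [7, 4, 2]; [6, 3, 1]; [4, 1]; [2]; [1]. Product of hooks = 160944537600. So f^λ = 21! / 160944537600 = 51090942171709440000 / 160944537600 = 317444400.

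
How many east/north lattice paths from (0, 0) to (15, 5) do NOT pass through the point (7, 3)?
Number of paths = 10104

Total paths from (0, 0) to (15, 5): C(20, 15) = 15504. Paths through (7, 3): (paths (0, 0) → (7, 3)) × (paths (7, 3) → (15, 5)) = C(10, 7) · C(10, 8) = 120 · 45 = 5400. Avoidance count = 15504 − 5400 = 10104.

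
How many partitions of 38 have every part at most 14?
p(38, parts ≤ 14) = 20325

Use the recurrence p(n, m) = p(n, m−1) + p(n−m, m): either the largest part is < m (count p(n, m−1)) or the largest part is exactly m (remove one copy of m, count p(n−m, m)). With p(0, ·) = 1 this gives p(38, parts ≤ 14) = 20325. (By conjugating Young diagrams, this also counts partitions of 38 into at most 14 parts.)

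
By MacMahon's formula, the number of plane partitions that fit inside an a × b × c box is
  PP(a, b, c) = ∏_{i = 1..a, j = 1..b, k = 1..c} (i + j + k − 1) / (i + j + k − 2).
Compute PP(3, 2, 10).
PP(3, 2, 10) = 26026

Evaluate the triple product over i = 1..3, j = 1..2, k = 1..10. The factors are (2/1) · (3/2) · (4/3) · (5/4) · (6/5) · (7/6) · (8/7) · (9/8) · … (60 factors total). The numerators and denominators telescope so the product is an integer; carrying out the multiplication exactly gives PP(3, 2, 10) = 26026.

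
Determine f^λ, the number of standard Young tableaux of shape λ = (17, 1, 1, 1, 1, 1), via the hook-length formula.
# SYT of shape (17, 1, 1, 1, 1, 1) = 20349

Hook-length formula: f^λ = n! / Π hook(c), product over all cells c of the Young diagram. For λ = (17, 1, 1, 1, 1, 1), n = 22 boxes. Hook lengths by row (left-to-right, top-to-bottom): [22, 16, 15, 14, 13, 12, 11, 10, 9, 8, 7, 6, 5, 4, 3, 2, 1]; [5]; [4]; [3]; [2]; [1]. Product of hooks = 55236165304320000. So f^λ = 22! / 55236165304320000 = 1124000727777607680000 / 55236165304320000 = 20349.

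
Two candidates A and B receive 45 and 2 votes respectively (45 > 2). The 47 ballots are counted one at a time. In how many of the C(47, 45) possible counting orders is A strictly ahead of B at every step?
Strict-lead orderings = 989

Total orderings of the 47 votes with 45 for A: C(47, 45) = 1081. By the Bertrand ballot formula (Cycle Lemma / reflection principle), the number of orderings in which A is strictly ahead of B throughout is (p − q)/(p + q) · C(p + q, p) = (45 − 2)/(45 + 2) · 1081 = 989.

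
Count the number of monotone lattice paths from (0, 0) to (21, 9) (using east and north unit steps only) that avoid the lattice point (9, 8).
Number of paths = 13991120

Total paths from (0, 0) to (21, 9): C(30, 21) = 14307150. Paths through (9, 8): (paths (0, 0) → (9, 8)) × (paths (9, 8) → (21, 9)) = C(17, 9) · C(13, 12) = 24310 · 13 = 316030. Avoidance count = 14307150 − 316030 = 13991120.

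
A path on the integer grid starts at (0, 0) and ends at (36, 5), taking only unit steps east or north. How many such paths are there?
Number of paths = 749398

A monotone lattice path from (0, 0) to (36, 5) consists of 36 east steps and 5 north steps in some order, so it is determined by which 36 of the 41 steps are east. The count is C(41, 36) = 749398.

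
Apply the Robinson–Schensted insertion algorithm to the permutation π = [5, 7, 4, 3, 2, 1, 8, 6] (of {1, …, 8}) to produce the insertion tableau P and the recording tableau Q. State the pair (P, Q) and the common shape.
P = [1, 6, 8] / [2, 7] / [3] / [4] / [5];  Q = [1, 2, 7] / [3, 8] / [4] / [5] / [6];  common shape = (3, 2, 1, 1, 1)

Row-insert the values π_1, π_2, … into P one at a time, bumping the leftmost entry strictly greater than the inserted value down to the next row. The recording tableau Q records, in position (i, j), the step at which that cell was added to P.
  Insert 5 (step 1): P = [5];  Q = [1]
  Insert 7 (step 2): P = [5, 7];  Q = [1, 2]
  Insert 4 (step 3): P = [4, 7] / [5];  Q = [1, 2] / [3]
  Insert 3 (step 4): P = [3, 7] / [4] / [5];  Q = [1, 2] / [3] / [4]
  Insert 2 (step 5): P = [2, 7] / [3] / [4] / [5];  Q = [1, 2] / [3] / [4] / [5]
  Insert 1 (step 6): P = [1, 7] / [2] / [3] / [4] / [5];  Q = [1, 2] / [3] / [4] / [5] / [6]
  Insert 8 (step 7): P = [1, 7, 8] / [2] / [3] / [4] / [5];  Q = [1, 2, 7] / [3] / [4] / [5] / [6]
  Insert 6 (step 8): P = [1, 6, 8] / [2, 7] / [3] / [4] / [5];  Q = [1, 2, 7] / [3, 8] / [4] / [5] / [6]
Final shape: (3, 2, 1, 1, 1).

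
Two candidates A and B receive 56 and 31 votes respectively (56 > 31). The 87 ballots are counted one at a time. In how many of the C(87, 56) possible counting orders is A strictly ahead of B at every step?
Strict-lead orderings = 103597875880297589699400

Total orderings of the 87 votes with 56 for A: C(87, 56) = 360520608063435612153912. By the Bertrand ballot formula (Cycle Lemma / reflection principle), the number of orderings in which A is strictly ahead of B throughout is (p − q)/(p + q) · C(p + q, p) = (56 − 31)/(56 + 31) · 360520608063435612153912 = 103597875880297589699400.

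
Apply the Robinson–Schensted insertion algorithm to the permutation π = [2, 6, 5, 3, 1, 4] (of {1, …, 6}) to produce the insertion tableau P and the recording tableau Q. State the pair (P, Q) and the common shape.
P = [1, 3, 4] / [2] / [5] / [6];  Q = [1, 2, 6] / [3] / [4] / [5];  common shape = (3, 1, 1, 1)

Row-insert the values π_1, π_2, … into P one at a time, bumping the leftmost entry strictly greater than the inserted value down to the next row. The recording tableau Q records, in position (i, j), the step at which that cell was added to P.
  Insert 2 (step 1): P = [2];  Q = [1]
  Insert 6 (step 2): P = [2, 6];  Q = [1, 2]
  Insert 5 (step 3): P = [2, 5] / [6];  Q = [1, 2] / [3]
  Insert 3 (step 4): P = [2, 3] / [5] / [6];  Q = [1, 2] / [3] / [4]
  Insert 1 (step 5): P = [1, 3] / [2] / [5] / [6];  Q = [1, 2] / [3] / [4] / [5]
  Insert 4 (step 6): P = [1, 3, 4] / [2] / [5] / [6];  Q = [1, 2, 6] / [3] / [4] / [5]
Final shape: (3, 1, 1, 1).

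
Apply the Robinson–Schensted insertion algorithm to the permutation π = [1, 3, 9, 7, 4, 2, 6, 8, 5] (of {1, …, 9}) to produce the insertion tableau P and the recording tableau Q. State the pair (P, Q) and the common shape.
P = [1, 2, 4, 5, 8] / [3, 6] / [7] / [9];  Q = [1, 2, 3, 7, 8] / [4, 9] / [5] / [6];  common shape = (5, 2, 1, 1)

Row-insert the values π_1, π_2, … into P one at a time, bumping the leftmost entry strictly greater than the inserted value down to the next row. The recording tableau Q records, in position (i, j), the step at which that cell was added to P.
  Insert 1 (step 1): P = [1];  Q = [1]
  Insert 3 (step 2): P = [1, 3];  Q = [1, 2]
  Insert 9 (step 3): P = [1, 3, 9];  Q = [1, 2, 3]
  Insert 7 (step 4): P = [1, 3, 7] / [9];  Q = [1, 2, 3] / [4]
  Insert 4 (step 5): P = [1, 3, 4] / [7] / [9];  Q = [1, 2, 3] / [4] / [5]
  Insert 2 (step 6): P = [1, 2, 4] / [3] / [7] / [9];  Q = [1, 2, 3] / [4] / [5] / [6]
  Insert 6 (step 7): P = [1, 2, 4, 6] / [3] / [7] / [9];  Q = [1, 2, 3, 7] / [4] / [5] / [6]
  Insert 8 (step 8): P = [1, 2, 4, 6, 8] / [3] / [7] / [9];  Q = [1, 2, 3, 7, 8] / [4] / [5] / [6]
  Insert 5 (step 9): P = [1, 2, 4, 5, 8] / [3, 6] / [7] / [9];  Q = [1, 2, 3, 7, 8] / [4, 9] / [5] / [6]
Final shape: (5, 2, 1, 1).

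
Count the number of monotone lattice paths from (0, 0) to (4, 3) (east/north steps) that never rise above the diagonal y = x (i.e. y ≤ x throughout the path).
Number of paths = 14

By the reflection principle (André's argument), the number of monotone paths to (4, 3) with n ≤ m that never go above y = x is C(7, 4) − C(7, 5) = 35 − 21 = 14.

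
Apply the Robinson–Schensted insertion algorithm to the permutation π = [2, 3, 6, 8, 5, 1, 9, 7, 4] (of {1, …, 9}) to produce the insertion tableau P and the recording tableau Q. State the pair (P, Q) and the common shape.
P = [1, 3, 4, 7, 9] / [2, 5] / [6, 8];  Q = [1, 2, 3, 4, 7] / [5, 8] / [6, 9];  common shape = (5, 2, 2)

Row-insert the values π_1, π_2, … into P one at a time, bumping the leftmost entry strictly greater than the inserted value down to the next row. The recording tableau Q records, in position (i, j), the step at which that cell was added to P.
  Insert 2 (step 1): P = [2];  Q = [1]
  Insert 3 (step 2): P = [2, 3];  Q = [1, 2]
  Insert 6 (step 3): P = [2, 3, 6];  Q = [1, 2, 3]
  Insert 8 (step 4): P = [2, 3, 6, 8];  Q = [1, 2, 3, 4]
  Insert 5 (step 5): P = [2, 3, 5, 8] / [6];  Q = [1, 2, 3, 4] / [5]
  Insert 1 (step 6): P = [1, 3, 5, 8] / [2] / [6];  Q = [1, 2, 3, 4] / [5] / [6]
  Insert 9 (step 7): P = [1, 3, 5, 8, 9] / [2] / [6];  Q = [1, 2, 3, 4, 7] / [5] / [6]
  Insert 7 (step 8): P = [1, 3, 5, 7, 9] / [2, 8] / [6];  Q = [1, 2, 3, 4, 7] / [5, 8] / [6]
  Insert 4 (step 9): P = [1, 3, 4, 7, 9] / [2, 5] / [6, 8];  Q = [1, 2, 3, 4, 7] / [5, 8] / [6, 9]
Final shape: (5, 2, 2).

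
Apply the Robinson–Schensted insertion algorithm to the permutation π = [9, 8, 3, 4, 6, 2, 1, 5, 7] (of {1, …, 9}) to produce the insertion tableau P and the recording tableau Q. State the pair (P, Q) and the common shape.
P = [1, 4, 5, 7] / [2, 6] / [3] / [8] / [9];  Q = [1, 4, 5, 9] / [2, 8] / [3] / [6] / [7];  common shape = (4, 2, 1, 1, 1)

Row-insert the values π_1, π_2, … into P one at a time, bumping the leftmost entry strictly greater than the inserted value down to the next row. The recording tableau Q records, in position (i, j), the step at which that cell was added to P.
  Insert 9 (step 1): P = [9];  Q = [1]
  Insert 8 (step 2): P = [8] / [9];  Q = [1] / [2]
  Insert 3 (step 3): P = [3] / [8] / [9];  Q = [1] / [2] / [3]
  Insert 4 (step 4): P = [3, 4] / [8] / [9];  Q = [1, 4] / [2] / [3]
  Insert 6 (step 5): P = [3, 4, 6] / [8] / [9];  Q = [1, 4, 5] / [2] / [3]
  Insert 2 (step 6): P = [2, 4, 6] / [3] / [8] / [9];  Q = [1, 4, 5] / [2] / [3] / [6]
  Insert 1 (step 7): P = [1, 4, 6] / [2] / [3] / [8] / [9];  Q = [1, 4, 5] / [2] / [3] / [6] / [7]
  Insert 5 (step 8): P = [1, 4, 5] / [2, 6] / [3] / [8] / [9];  Q = [1, 4, 5] / [2, 8] / [3] / [6] / [7]
  Insert 7 (step 9): P = [1, 4, 5, 7] / [2, 6] / [3] / [8] / [9];  Q = [1, 4, 5, 9] / [2, 8] / [3] / [6] / [7]
Final shape: (4, 2, 1, 1, 1).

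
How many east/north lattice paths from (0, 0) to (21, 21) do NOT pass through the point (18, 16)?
Number of paths = 414836034360

Total paths from (0, 0) to (21, 21): C(42, 21) = 538257874440. Paths through (18, 16): (paths (0, 0) → (18, 16)) × (paths (18, 16) → (21, 21)) = C(34, 18) · C(8, 3) = 2203961430 · 56 = 123421840080. Avoidance count = 538257874440 − 123421840080 = 414836034360.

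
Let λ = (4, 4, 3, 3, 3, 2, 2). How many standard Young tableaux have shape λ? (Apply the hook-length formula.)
# SYT of shape (4, 4, 3, 3, 3, 2, 2) = 72424352

Hook-length formula: f^λ = n! / Π hook(c), product over all cells c of the Young diagram. For λ = (4, 4, 3, 3, 3, 2, 2), n = 21 boxes. Hook lengths by row (left-to-right, top-to-bottom): [10, 9, 6, 2]; [9, 8, 5, 1]; [7, 6, 3]; [6, 5, 2]; [5, 4, 1]; [3, 2]; [2, 1]. Product of hooks = 705438720000. So f^λ = 21! / 705438720000 = 51090942171709440000 / 705438720000 = 72424352.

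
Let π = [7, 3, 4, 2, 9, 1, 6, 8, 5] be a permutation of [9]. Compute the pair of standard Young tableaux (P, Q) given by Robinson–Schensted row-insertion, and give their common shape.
P = [1, 4, 5, 8] / [2, 6] / [3, 9] / [7];  Q = [1, 3, 5, 8] / [2, 7] / [4, 9] / [6];  common shape = (4, 2, 2, 1)

Row-insert the values π_1, π_2, … into P one at a time, bumping the leftmost entry strictly greater than the inserted value down to the next row. The recording tableau Q records, in position (i, j), the step at which that cell was added to P.
  Insert 7 (step 1): P = [7];  Q = [1]
  Insert 3 (step 2): P = [3] / [7];  Q = [1] / [2]
  Insert 4 (step 3): P = [3, 4] / [7];  Q = [1, 3] / [2]
  Insert 2 (step 4): P = [2, 4] / [3] / [7];  Q = [1, 3] / [2] / [4]
  Insert 9 (step 5): P = [2, 4, 9] / [3] / [7];  Q = [1, 3, 5] / [2] / [4]
  Insert 1 (step 6): P = [1, 4, 9] / [2] / [3] / [7];  Q = [1, 3, 5] / [2] / [4] / [6]
  Insert 6 (step 7): P = [1, 4, 6] / [2, 9] / [3] / [7];  Q = [1, 3, 5] / [2, 7] / [4] / [6]
  Insert 8 (step 8): P = [1, 4, 6, 8] / [2, 9] / [3] / [7];  Q = [1, 3, 5, 8] / [2, 7] / [4] / [6]
  Insert 5 (step 9): P = [1, 4, 5, 8] / [2, 6] / [3, 9] / [7];  Q = [1, 3, 5, 8] / [2, 7] / [4, 9] / [6]
Final shape: (4, 2, 2, 1).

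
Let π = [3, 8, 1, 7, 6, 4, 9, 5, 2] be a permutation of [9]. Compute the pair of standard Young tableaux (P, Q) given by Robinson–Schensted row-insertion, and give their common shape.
P = [1, 2, 5] / [3, 4, 9] / [6] / [7] / [8];  Q = [1, 2, 7] / [3, 4, 8] / [5] / [6] / [9];  common shape = (3, 3, 1, 1, 1)

Row-insert the values π_1, π_2, … into P one at a time, bumping the leftmost entry strictly greater than the inserted value down to the next row. The recording tableau Q records, in position (i, j), the step at which that cell was added to P.
  Insert 3 (step 1): P = [3];  Q = [1]
  Insert 8 (step 2): P = [3, 8];  Q = [1, 2]
  Insert 1 (step 3): P = [1, 8] / [3];  Q = [1, 2] / [3]
  Insert 7 (step 4): P = [1, 7] / [3, 8];  Q = [1, 2] / [3, 4]
  Insert 6 (step 5): P = [1, 6] / [3, 7] / [8];  Q = [1, 2] / [3, 4] / [5]
  Insert 4 (step 6): P = [1, 4] / [3, 6] / [7] / [8];  Q = [1, 2] / [3, 4] / [5] / [6]
  Insert 9 (step 7): P = [1, 4, 9] / [3, 6] / [7] / [8];  Q = [1, 2, 7] / [3, 4] / [5] / [6]
  Insert 5 (step 8): P = [1, 4, 5] / [3, 6, 9] / [7] / [8];  Q = [1, 2, 7] / [3, 4, 8] / [5] / [6]
  Insert 2 (step 9): P = [1, 2, 5] / [3, 4, 9] / [6] / [7] / [8];  Q = [1, 2, 7] / [3, 4, 8] / [5] / [6] / [9]
Final shape: (3, 3, 1, 1, 1).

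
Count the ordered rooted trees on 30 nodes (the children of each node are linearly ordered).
C_29 = 1002242216651368

These ordered rooted trees are counted by the Catalan number C_n = (1/(n + 1)) · C(2n, n). For n = 29: C_29 = (1/30) · C(58, 29) = 30067266499541040/30 = 1002242216651368.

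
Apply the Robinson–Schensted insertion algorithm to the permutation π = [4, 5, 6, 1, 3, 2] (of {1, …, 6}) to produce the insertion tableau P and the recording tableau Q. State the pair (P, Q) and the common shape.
P = [1, 2, 6] / [3, 5] / [4];  Q = [1, 2, 3] / [4, 5] / [6];  common shape = (3, 2, 1)

Row-insert the values π_1, π_2, … into P one at a time, bumping the leftmost entry strictly greater than the inserted value down to the next row. The recording tableau Q records, in position (i, j), the step at which that cell was added to P.
  Insert 4 (step 1): P = [4];  Q = [1]
  Insert 5 (step 2): P = [4, 5];  Q = [1, 2]
  Insert 6 (step 3): P = [4, 5, 6];  Q = [1, 2, 3]
  Insert 1 (step 4): P = [1, 5, 6] / [4];  Q = [1, 2, 3] / [4]
  Insert 3 (step 5): P = [1, 3, 6] / [4, 5];  Q = [1, 2, 3] / [4, 5]
  Insert 2 (step 6): P = [1, 2, 6] / [3, 5] / [4];  Q = [1, 2, 3] / [4, 5] / [6]
Final shape: (3, 2, 1).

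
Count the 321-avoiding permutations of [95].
C_95 = 944973797977428207852605870454939596837230758234904050

These 321-avoiding permutations are counted by the Catalan number C_n = (1/(n + 1)) · C(2n, n). For n = 95: C_95 = (1/96) · C(190, 95) = 90717484605833107953850163563674201296374152790550788800/96 = 944973797977428207852605870454939596837230758234904050.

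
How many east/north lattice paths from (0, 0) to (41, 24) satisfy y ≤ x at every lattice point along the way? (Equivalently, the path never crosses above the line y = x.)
Number of paths = 170301657026428200

By the reflection principle (André's argument), the number of monotone paths to (41, 24) with n ≤ m that never go above y = x is C(65, 41) − C(65, 42) = 397370533061665800 − 227068876035237600 = 170301657026428200.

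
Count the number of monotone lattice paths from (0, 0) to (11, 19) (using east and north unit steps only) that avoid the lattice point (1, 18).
Number of paths = 54627091

Total paths from (0, 0) to (11, 19): C(30, 11) = 54627300. Paths through (1, 18): (paths (0, 0) → (1, 18)) × (paths (1, 18) → (11, 19)) = C(19, 1) · C(11, 10) = 19 · 11 = 209. Avoidance count = 54627300 − 209 = 54627091.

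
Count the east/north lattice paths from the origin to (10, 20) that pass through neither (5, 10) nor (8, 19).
Number of paths = 16348761

Inclusion–exclusion. Total paths: C(30, 10) = 30045015. Through P₁: C(15, 5)·C(15, 5) = 9018009. Through P₂: C(27, 8)·C(3, 2) = 6660225. Since P₁ is strictly southwest of P₂, a monotone path through both must visit P₁ then P₂; paths through both = C(15, 5)·C(12, 3)·C(3, 2) = 1981980. Avoid both = 30045015 − 9018009 − 6660225 + 1981980 = 16348761.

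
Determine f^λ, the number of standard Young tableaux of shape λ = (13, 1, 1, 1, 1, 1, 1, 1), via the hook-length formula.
# SYT of shape (13, 1, 1, 1, 1, 1, 1, 1) = 50388

Hook-length formula: f^λ = n! / Π hook(c), product over all cells c of the Young diagram. For λ = (13, 1, 1, 1, 1, 1, 1, 1), n = 20 boxes. Hook lengths by row (left-to-right, top-to-bottom): [20, 12, 11, 10, 9, 8, 7, 6, 5, 4, 3, 2, 1]; [7]; [6]; [5]; [4]; [3]; [2]; [1]. Product of hooks = 48283361280000. So f^λ = 20! / 48283361280000 = 2432902008176640000 / 48283361280000 = 50388.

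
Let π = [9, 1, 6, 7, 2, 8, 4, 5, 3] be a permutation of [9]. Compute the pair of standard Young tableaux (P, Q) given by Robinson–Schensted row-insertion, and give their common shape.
P = [1, 2, 3, 5] / [4, 7, 8] / [6] / [9];  Q = [1, 3, 4, 6] / [2, 7, 8] / [5] / [9];  common shape = (4, 3, 1, 1)

Row-insert the values π_1, π_2, … into P one at a time, bumping the leftmost entry strictly greater than the inserted value down to the next row. The recording tableau Q records, in position (i, j), the step at which that cell was added to P.
  Insert 9 (step 1): P = [9];  Q = [1]
  Insert 1 (step 2): P = [1] / [9];  Q = [1] / [2]
  Insert 6 (step 3): P = [1, 6] / [9];  Q = [1, 3] / [2]
  Insert 7 (step 4): P = [1, 6, 7] / [9];  Q = [1, 3, 4] / [2]
  Insert 2 (step 5): P = [1, 2, 7] / [6] / [9];  Q = [1, 3, 4] / [2] / [5]
  Insert 8 (step 6): P = [1, 2, 7, 8] / [6] / [9];  Q = [1, 3, 4, 6] / [2] / [5]
  Insert 4 (step 7): P = [1, 2, 4, 8] / [6, 7] / [9];  Q = [1, 3, 4, 6] / [2, 7] / [5]
  Insert 5 (step 8): P = [1, 2, 4, 5] / [6, 7, 8] / [9];  Q = [1, 3, 4, 6] / [2, 7, 8] / [5]
  Insert 3 (step 9): P = [1, 2, 3, 5] / [4, 7, 8] / [6] / [9];  Q = [1, 3, 4, 6] / [2, 7, 8] / [5] / [9]
Final shape: (4, 3, 1, 1).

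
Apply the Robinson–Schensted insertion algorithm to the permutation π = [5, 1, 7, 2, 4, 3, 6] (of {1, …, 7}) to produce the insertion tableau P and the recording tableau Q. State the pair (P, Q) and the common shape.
P = [1, 2, 3, 6] / [4, 7] / [5];  Q = [1, 3, 5, 7] / [2, 4] / [6];  common shape = (4, 2, 1)

Row-insert the values π_1, π_2, … into P one at a time, bumping the leftmost entry strictly greater than the inserted value down to the next row. The recording tableau Q records, in position (i, j), the step at which that cell was added to P.
  Insert 5 (step 1): P = [5];  Q = [1]
  Insert 1 (step 2): P = [1] / [5];  Q = [1] / [2]
  Insert 7 (step 3): P = [1, 7] / [5];  Q = [1, 3] / [2]
  Insert 2 (step 4): P = [1, 2] / [5, 7];  Q = [1, 3] / [2, 4]
  Insert 4 (step 5): P = [1, 2, 4] / [5, 7];  Q = [1, 3, 5] / [2, 4]
  Insert 3 (step 6): P = [1, 2, 3] / [4, 7] / [5];  Q = [1, 3, 5] / [2, 4] / [6]
  Insert 6 (step 7): P = [1, 2, 3, 6] / [4, 7] / [5];  Q = [1, 3, 5, 7] / [2, 4] / [6]
Final shape: (4, 2, 1).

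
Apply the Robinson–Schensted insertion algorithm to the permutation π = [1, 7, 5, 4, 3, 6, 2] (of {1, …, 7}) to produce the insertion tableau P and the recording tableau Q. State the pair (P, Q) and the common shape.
P = [1, 2, 6] / [3] / [4] / [5] / [7];  Q = [1, 2, 6] / [3] / [4] / [5] / [7];  common shape = (3, 1, 1, 1, 1)

Row-insert the values π_1, π_2, … into P one at a time, bumping the leftmost entry strictly greater than the inserted value down to the next row. The recording tableau Q records, in position (i, j), the step at which that cell was added to P.
  Insert 1 (step 1): P = [1];  Q = [1]
  Insert 7 (step 2): P = [1, 7];  Q = [1, 2]
  Insert 5 (step 3): P = [1, 5] / [7];  Q = [1, 2] / [3]
  Insert 4 (step 4): P = [1, 4] / [5] / [7];  Q = [1, 2] / [3] / [4]
  Insert 3 (step 5): P = [1, 3] / [4] / [5] / [7];  Q = [1, 2] / [3] / [4] / [5]
  Insert 6 (step 6): P = [1, 3, 6] / [4] / [5] / [7];  Q = [1, 2, 6] / [3] / [4] / [5]
  Insert 2 (step 7): P = [1, 2, 6] / [3] / [4] / [5] / [7];  Q = [1, 2, 6] / [3] / [4] / [5] / [7]
Final shape: (3, 1, 1, 1, 1).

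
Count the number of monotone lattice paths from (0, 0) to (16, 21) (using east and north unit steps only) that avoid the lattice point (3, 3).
Number of paths = 8750713170

Total paths from (0, 0) to (16, 21): C(37, 16) = 12875774670. Paths through (3, 3): (paths (0, 0) → (3, 3)) × (paths (3, 3) → (16, 21)) = C(6, 3) · C(31, 13) = 20 · 206253075 = 4125061500. Avoidance count = 12875774670 − 4125061500 = 8750713170.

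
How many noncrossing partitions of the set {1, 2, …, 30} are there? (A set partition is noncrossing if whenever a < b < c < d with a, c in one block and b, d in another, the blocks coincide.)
C_30 = 3814986502092304

These noncrossing partitions are counted by the Catalan number C_n = (1/(n + 1)) · C(2n, n). For n = 30: C_30 = (1/31) · C(60, 30) = 118264581564861424/31 = 3814986502092304.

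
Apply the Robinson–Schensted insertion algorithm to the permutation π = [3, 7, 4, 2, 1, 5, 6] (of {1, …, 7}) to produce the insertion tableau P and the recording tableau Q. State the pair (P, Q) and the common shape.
P = [1, 4, 5, 6] / [2] / [3] / [7];  Q = [1, 2, 6, 7] / [3] / [4] / [5];  common shape = (4, 1, 1, 1)

Row-insert the values π_1, π_2, … into P one at a time, bumping the leftmost entry strictly greater than the inserted value down to the next row. The recording tableau Q records, in position (i, j), the step at which that cell was added to P.
  Insert 3 (step 1): P = [3];  Q = [1]
  Insert 7 (step 2): P = [3, 7];  Q = [1, 2]
  Insert 4 (step 3): P = [3, 4] / [7];  Q = [1, 2] / [3]
  Insert 2 (step 4): P = [2, 4] / [3] / [7];  Q = [1, 2] / [3] / [4]
  Insert 1 (step 5): P = [1, 4] / [2] / [3] / [7];  Q = [1, 2] / [3] / [4] / [5]
  Insert 5 (step 6): P = [1, 4, 5] / [2] / [3] / [7];  Q = [1, 2, 6] / [3] / [4] / [5]
  Insert 6 (step 7): P = [1, 4, 5, 6] / [2] / [3] / [7];  Q = [1, 2, 6, 7] / [3] / [4] / [5]
Final shape: (4, 1, 1, 1).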